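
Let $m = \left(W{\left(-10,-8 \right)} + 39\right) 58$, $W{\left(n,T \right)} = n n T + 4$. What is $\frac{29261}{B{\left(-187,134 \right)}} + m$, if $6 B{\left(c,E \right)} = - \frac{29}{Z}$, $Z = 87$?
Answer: $-570604$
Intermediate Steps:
$W{\left(n,T \right)} = 4 + T n^{2}$ ($W{\left(n,T \right)} = n^{2} T + 4 = T n^{2} + 4 = 4 + T n^{2}$)
$B{\left(c,E \right)} = - \frac{1}{18}$ ($B{\left(c,E \right)} = \frac{\left(-29\right) \frac{1}{87}}{6} = \frac{1}{6} \left(- \frac{1}{3}\right) = - \frac{1}{18}$)
$m = -43906$ ($m = \left(\left(4 - 8 \left(-10\right)^{2}\right) + 39\right) 58 = \left(\left(4 - 800\right) + 39\right) 58 = \left(-796 + 39\right) 58 = \left(-757\right) 58 = -43906$)
$\frac{29261}{B{\left(-187,134 \right)}} + m = \frac{29261}{- \frac{1}{18}} - 43906 = 29261 \left(-18\right) - 43906 = -526698 - 43906 = -570604$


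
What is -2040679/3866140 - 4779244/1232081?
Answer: -20991508221159/4763397637340 ≈ -4.4068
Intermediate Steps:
-2040679/3866140 - 4779244/1232081 = -20991508221159/4763397637340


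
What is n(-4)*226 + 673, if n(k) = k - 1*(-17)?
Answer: 3611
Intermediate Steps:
n(k) = 17 + k (n(k) = k + 17 = 17 + k)
n(-4)*226 + 673 = (17 - 4)*226 + 673 = 13*226 + 673 = 2938 + 673 = 3611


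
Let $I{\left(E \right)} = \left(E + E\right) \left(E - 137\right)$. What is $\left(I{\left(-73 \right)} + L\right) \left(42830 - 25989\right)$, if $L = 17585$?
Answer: $812494045$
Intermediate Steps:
$I{\left(E \right)} = 2 E \left(-137 + E\right)$
$\left(I{\left(-73 \right)} + L\right) \left(42830 - 25989\right) = \left(2 \left(-73\right) \left(-137 - 73\right) + 17585\right) \left(42830 - 25989\right) = \left(2 \left(-73\right) \left(-210\right) + 17585\right) 16841 = \left(30660 + 17585\right) 16841 = 48245 \cdot 16841 = 812494045$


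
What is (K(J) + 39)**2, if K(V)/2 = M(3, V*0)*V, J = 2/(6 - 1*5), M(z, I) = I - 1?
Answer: 1225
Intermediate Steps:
M(z, I) = -1 + I
J = 2 (J = 2/(6 - 5) = 2/1 = 2*1 = 2)
K(V) = -2*V (K(V) = 2*((-1 + V*0)*V) = 2*((-1 + 0)*V) = 2*(-V) = -2*V)
(K(J) + 39)**2 = (-2*2 + 39)**2 = (-4 + 39)**2 = 35**2 = 1225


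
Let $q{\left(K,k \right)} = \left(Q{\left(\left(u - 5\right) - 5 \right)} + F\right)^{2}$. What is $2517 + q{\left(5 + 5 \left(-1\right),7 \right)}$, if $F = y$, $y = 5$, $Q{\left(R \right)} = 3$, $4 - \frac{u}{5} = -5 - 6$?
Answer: $2581$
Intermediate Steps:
$u = 75$ ($u = 20 - 5 \left(-5 - 6\right) = 20 - -55 = 20 + 55 = 75$)
$F = 5$
$q{\left(K,k \right)} = 64$ ($q{\left(K,k \right)} = \left(3 + 5\right)^{2} = 8^{2} = 64$)
$2517 + q{\left(5 + 5 \left(-1\right),7 \right)} = 2517 + 64 = 2581$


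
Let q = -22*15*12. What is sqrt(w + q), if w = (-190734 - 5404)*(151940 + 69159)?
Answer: I*sqrt(43365919622) ≈ 2.0824e+5*I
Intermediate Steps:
q = -3960 (q = -330*12 = -3960)
w = -43365915662 (w = -196138*221099 = -43365915662)
sqrt(w + q) = sqrt(-43365915662 - 3960) = sqrt(-43365919622) = I*sqrt(43365919622)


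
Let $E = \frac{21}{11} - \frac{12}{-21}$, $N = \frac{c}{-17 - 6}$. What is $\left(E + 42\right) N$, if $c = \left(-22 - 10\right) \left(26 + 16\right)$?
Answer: $\frac{657600}{253} \approx 2599.2$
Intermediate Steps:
$c = -1344$ ($c = \left(-32\right) 42 = -1344$)
$N = \frac{1344}{23}$ ($N = - \frac{1344}{-17 - 6} = - \frac{1344}{-23} = \left(-1344\right) \left(- \frac{1}{23}\right) = \frac{1344}{23} \approx 58.435$)
$E = \frac{191}{77}$ ($E = 21 \cdot \frac{1}{11} - - \frac{4}{7} = \frac{21}{11} + \frac{4}{7} = \frac{191}{77} \approx 2.4805$)
$\left(E + 42\right) N = \left(\frac{191}{77} + 42\right) \frac{1344}{23} = \frac{3425}{77} \cdot \frac{1344}{23} = \frac{657600}{253}$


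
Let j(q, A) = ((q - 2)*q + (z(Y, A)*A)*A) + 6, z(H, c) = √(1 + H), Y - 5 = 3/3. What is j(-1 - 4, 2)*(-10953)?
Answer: -449073 - 43812*√7 ≈ -5.6499e+5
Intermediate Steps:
Y = 6 (Y = 5 + 3/3 = 5 + 3*(⅓) = 5 + 1 = 6)
j(q, A) = 6 + q*(-2 + q) + √7*A² (j(q, A) = ((q - 2)*q + (√(1 + 6)*A)*A) + 6 = ((-2 + q)*q + (√7*A)*A) + 6 = (q*(-2 + q) + (A*√7)*A) + 6 = (q*(-2 + q) + √7*A²) + 6 = 6 + q*(-2 + q) + √7*A²)
j(-1 - 4, 2)*(-10953) = (6 + (-1 - 4)² - 2*(-1 - 4) + √7*2²)*(-10953) = (6 + (-5)² - 2*(-5) + √7*4)*(-10953) = (6 + 25 + 10 + 4*√7)*(-10953) = (41 + 4*√7)*(-10953) = -449073 - 43812*√7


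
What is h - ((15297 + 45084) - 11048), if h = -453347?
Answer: -502680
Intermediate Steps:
h - ((15297 + 45084) - 11048) = -453347 - ((15297 + 45084) - 11048) = -453347 - (60381 - 11048) = -453347 - 1*49333 = -453347 - 49333 = -502680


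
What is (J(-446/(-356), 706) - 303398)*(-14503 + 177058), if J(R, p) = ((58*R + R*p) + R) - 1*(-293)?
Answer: -8742548452725/178 ≈ -4.9115e+10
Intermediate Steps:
J(R, p) = 293 + 59*R + R*p (J(R, p) = (59*R + R*p) + 293 = 293 + 59*R + R*p)
(J(-446/(-356), 706) - 303398)*(-14503 + 177058) = ((293 + 59*(-446/(-356)) - 446/(-356)*706) - 303398)*(-14503 + 177058) = ((293 + 59*(-446*(-1/356)) - 446*(-1/356)*706) - 303398)*162555 = ((293 + 59*(223/178) + (223/178)*706) - 303398)*162555 = ((293 + 13157/178 + 78719/89) - 303398)*162555 = (222749/178 - 303398)*162555 = -53782095/178*162555 = -8742548452725/178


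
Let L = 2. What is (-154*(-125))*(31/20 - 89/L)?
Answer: -1653575/2 ≈ -8.2679e+5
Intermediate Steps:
(-154*(-125))*(31/20 - 89/L) = (-154*(-125))*(31/20 - 89/2) = 19250*(31*(1/20) - 89*½) = 19250*(31/20 - 89/2) = 19250*(-859/20) = -1653575/2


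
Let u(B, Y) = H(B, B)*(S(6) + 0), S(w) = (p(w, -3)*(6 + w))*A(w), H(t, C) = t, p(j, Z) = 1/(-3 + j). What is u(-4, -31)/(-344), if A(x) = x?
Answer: 12/43 ≈ 0.27907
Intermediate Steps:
S(w) = w*(6 + w)/(-3 + w) (S(w) = ((6 + w)/(-3 + w))*w = w*(6 + w)/(-3 + w))
u(B, Y) = 24*B (u(B, Y) = B*(6*(6 + 6)/(-3 + 6) + 0) = B*(6*12/3 + 0) = B*(6*(⅓)*12 + 0) = B*(24 + 0) = B*24 = 24*B)
u(-4, -31)/(-344) = (24*(-4))/(-344) = -96*(-1/344) = 12/43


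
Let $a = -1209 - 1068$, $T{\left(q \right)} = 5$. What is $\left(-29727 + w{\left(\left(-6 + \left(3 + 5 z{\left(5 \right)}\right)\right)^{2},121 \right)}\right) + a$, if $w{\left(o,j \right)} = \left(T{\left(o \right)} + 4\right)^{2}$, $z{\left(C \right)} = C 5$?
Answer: $-31923$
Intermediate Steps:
$z{\left(C \right)} = 5 C$
$w{\left(o,j \right)} = 81$ ($w{\left(o,j \right)} = \left(5 + 4\right)^{2} = 9^{2} = 81$)
$a = -2277$ ($a = -1209 - 1068 = -2277$)
$\left(-29727 + w{\left(\left(-6 + \left(3 + 5 z{\left(5 \right)}\right)\right)^{2},121 \right)}\right) + a = \left(-29727 + 81\right) - 2277 = -29646 - 2277 = -31923$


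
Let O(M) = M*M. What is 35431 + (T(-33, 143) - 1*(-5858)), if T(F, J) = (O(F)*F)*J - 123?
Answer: -5097825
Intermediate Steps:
O(M) = M²
T(F, J) = -123 + J*F³ (T(F, J) = (F²*F)*J - 123 = F³*J - 123 = J*F³ - 123 = -123 + J*F³)
35431 + (T(-33, 143) - 1*(-5858)) = 35431 + ((-123 + 143*(-33)³) - 1*(-5858)) = 35431 + ((-123 + 143*(-35937)) + 5858) = 35431 + ((-123 - 5138991) + 5858) = 35431 + (-5139114 + 5858) = 35431 - 5133256 = -5097825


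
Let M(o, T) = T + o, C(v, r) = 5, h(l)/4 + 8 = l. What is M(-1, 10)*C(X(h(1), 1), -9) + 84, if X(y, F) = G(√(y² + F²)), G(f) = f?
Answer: 129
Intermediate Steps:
h(l) = -32 + 4*l
X(y, F) = √(F² + y²) (X(y, F) = √(y² + F²) = √(F² + y²))
M(-1, 10)*C(X(h(1), 1), -9) + 84 = (10 - 1)*5 + 84 = 9*5 + 84 = 45 + 84 = 129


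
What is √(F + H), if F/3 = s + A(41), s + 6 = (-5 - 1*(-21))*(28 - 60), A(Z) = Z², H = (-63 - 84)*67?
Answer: 2*I*√1590 ≈ 79.75*I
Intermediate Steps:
H = -9849 (H = -147*67 = -9849)
s = -518 (s = -6 + (-5 - 1*(-21))*(28 - 60) = -6 + (-5 + 21)*(-32) = -6 + 16*(-32) = -6 - 512 = -518)
F = 3489 (F = 3*(-518 + 41²) = 3*(-518 + 1681) = 3*1163 = 3489)
√(F + H) = √(3489 - 9849) = √(-6360) = 2*I*√1590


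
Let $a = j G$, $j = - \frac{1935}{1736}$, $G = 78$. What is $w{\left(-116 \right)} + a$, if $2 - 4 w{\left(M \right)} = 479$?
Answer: $- \frac{89487}{434} \approx -206.19$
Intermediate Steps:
$w{\left(M \right)} = - \frac{477}{4}$ ($w{\left(M \right)} = \frac{1}{2} - \frac{479}{4} = - \frac{477}{4}$)
$j = - \frac{1935}{1736}$ ($j = \left(-1935\right) \frac{1}{1736} = - \frac{1935}{1736} \approx -1.1146$)
$a = - \frac{75465}{868}$ ($a = \left(- \frac{1935}{1736}\right) 78 = - \frac{75465}{868} \approx -86.941$)
$w{\left(-116 \right)} + a = - \frac{477}{4} - \frac{75465}{868} = - \frac{89487}{434}$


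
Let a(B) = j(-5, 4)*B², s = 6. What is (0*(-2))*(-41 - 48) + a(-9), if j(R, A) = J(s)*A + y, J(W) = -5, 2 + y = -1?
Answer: -1863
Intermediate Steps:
y = -3 (y = -2 - 1 = -3)
j(R, A) = -3 - 5*A (j(R, A) = -5*A - 3 = -3 - 5*A)
a(B) = -23*B² (a(B) = (-3 - 5*4)*B² = (-3 - 20)*B² = -23*B²)
(0*(-2))*(-41 - 48) + a(-9) = (0*(-2))*(-41 - 48) - 23*(-9)² = 0*(-89) - 23*81 = 0 - 1863 = -1863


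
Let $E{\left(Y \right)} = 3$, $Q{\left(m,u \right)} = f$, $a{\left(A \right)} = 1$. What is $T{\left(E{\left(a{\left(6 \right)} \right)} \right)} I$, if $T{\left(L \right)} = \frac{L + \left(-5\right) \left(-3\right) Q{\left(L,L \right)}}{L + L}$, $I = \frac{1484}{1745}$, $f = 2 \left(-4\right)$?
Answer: $- \frac{28938}{1745} \approx -16.583$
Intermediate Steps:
$f = -8$
$Q{\left(m,u \right)} = -8$
$I = \frac{1484}{1745}$ ($I = 1484 \cdot \frac{1}{1745} = \frac{1484}{1745} \approx 0.85043$)
$T{\left(L \right)} = \frac{-120 + L}{2 L}$ ($T{\left(L \right)} = \frac{L + \left(-5\right) \left(-3\right) \left(-8\right)}{L + L} = \frac{L + 15 \left(-8\right)}{2 L} = \left(L - 120\right) \frac{1}{2 L} = \left(-120 + L\right) \frac{1}{2 L} = \frac{-120 + L}{2 L}$)
$T{\left(E{\left(a{\left(6 \right)} \right)} \right)} I = \frac{-120 + 3}{2 \cdot 3} \cdot \frac{1484}{1745} = \frac{1}{2} \cdot \frac{1}{3} \left(-117\right) \frac{1484}{1745} = \left(- \frac{39}{2}\right) \frac{1484}{1745} = - \frac{28938}{1745}$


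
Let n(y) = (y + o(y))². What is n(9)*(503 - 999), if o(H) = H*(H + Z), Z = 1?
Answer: -4861296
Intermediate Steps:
o(H) = H*(1 + H) (o(H) = H*(H + 1) = H*(1 + H))
n(y) = (y + y*(1 + y))²
n(9)*(503 - 999) = (9²*(2 + 9)²)*(503 - 999) = (81*11²)*(-496) = (81*121)*(-496) = 9801*(-496) = -4861296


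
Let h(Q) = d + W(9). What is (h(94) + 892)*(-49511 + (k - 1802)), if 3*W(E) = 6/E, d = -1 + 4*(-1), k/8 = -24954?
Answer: -2003795825/9 ≈ -2.2264e+8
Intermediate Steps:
k = -199632 (k = 8*(-24954) = -199632)
d = -5 (d = -1 - 4 = -5)
W(E) = 2/E (W(E) = (6/E)/3 = 2/E)
h(Q) = -43/9 (h(Q) = -5 + 2/9 = -43/9)
(h(94) + 892)*(-49511 + (k - 1802)) = (-43/9 + 892)*(-49511 + (-199632 - 1802)) = 7985*(-49511 - 201434)/9 = (7985/9)*(-250945) = -2003795825/9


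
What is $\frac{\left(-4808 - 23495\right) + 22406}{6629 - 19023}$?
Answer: $\frac{5897}{12394} \approx 0.47579$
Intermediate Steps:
$\frac{\left(-4808 - 23495\right) + 22406}{6629 - 19023} = \frac{-28303 + 22406}{-12394} = \left(-5897\right) \left(- \frac{1}{12394}\right) = \frac{5897}{12394}$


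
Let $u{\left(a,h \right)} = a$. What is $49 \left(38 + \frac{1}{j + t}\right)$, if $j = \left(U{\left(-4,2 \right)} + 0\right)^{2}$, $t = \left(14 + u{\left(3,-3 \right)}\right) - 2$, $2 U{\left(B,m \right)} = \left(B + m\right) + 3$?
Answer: $\frac{113778}{61} \approx 1865.2$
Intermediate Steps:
$U{\left(B,m \right)} = \frac{3}{2} + \frac{B}{2} + \frac{m}{2}$ ($U{\left(B,m \right)} = \frac{\left(B + m\right) + 3}{2} = \frac{3 + B + m}{2} = \frac{3}{2} + \frac{B}{2} + \frac{m}{2}$)
$t = 15$ ($t = \left(14 + 3\right) - 2 = 17 - 2 = 15$)
$j = \frac{1}{4}$ ($j = \left(\left(\frac{3}{2} + \frac{1}{2} \left(-4\right) + \frac{1}{2} \cdot 2\right) + 0\right)^{2} = \left(\left(\frac{3}{2} - 2 + 1\right) + 0\right)^{2} = \left(\frac{1}{2} + 0\right)^{2} = \left(\frac{1}{2}\right)^{2} = \frac{1}{4} \approx 0.25$)
$49 \left(38 + \frac{1}{j + t}\right) = 49 \left(38 + \frac{1}{\frac{1}{4} + 15}\right) = 49 \left(38 + \frac{1}{\frac{61}{4}}\right) = 49 \left(38 + \frac{4}{61}\right) = 49 \cdot \frac{2322}{61} = \frac{113778}{61}$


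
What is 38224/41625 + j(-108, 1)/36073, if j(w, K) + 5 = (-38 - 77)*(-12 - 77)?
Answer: 1804678102/1501538625 ≈ 1.2019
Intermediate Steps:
j(w, K) = 10230 (j(w, K) = -5 + (-38 - 77)*(-12 - 77) = -5 - 115*(-89) = -5 + 10235 = 10230)
38224/41625 + j(-108, 1)/36073 = 38224/41625 + 10230/36073 = 1804678102/1501538625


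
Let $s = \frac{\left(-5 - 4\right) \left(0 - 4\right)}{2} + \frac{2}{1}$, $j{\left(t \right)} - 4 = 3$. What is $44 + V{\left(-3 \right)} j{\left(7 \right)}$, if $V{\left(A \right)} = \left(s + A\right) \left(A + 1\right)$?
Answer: $-194$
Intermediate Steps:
$j{\left(t \right)} = 7$ ($j{\left(t \right)} = 4 + 3 = 7$)
$s = 20$ ($s = \left(-9\right) \left(-4\right) \frac{1}{2} + 2 \cdot 1 = 36 \cdot \frac{1}{2} + 2 = 18 + 2 = 20$)
$V{\left(A \right)} = \left(1 + A\right) \left(20 + A\right)$ ($V{\left(A \right)} = \left(20 + A\right) \left(A + 1\right) = \left(20 + A\right) \left(1 + A\right) = \left(1 + A\right) \left(20 + A\right)$)
$44 + V{\left(-3 \right)} j{\left(7 \right)} = 44 + \left(20 + \left(-3\right)^{2} + 21 \left(-3\right)\right) 7 = 44 + \left(20 + 9 - 63\right) 7 = 44 - 238 = -194$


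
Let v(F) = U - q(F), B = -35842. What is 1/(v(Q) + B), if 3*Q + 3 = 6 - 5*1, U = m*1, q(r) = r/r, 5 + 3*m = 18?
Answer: -3/107516 ≈ -2.7903e-5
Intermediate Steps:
m = 13/3 (m = -5/3 + (1/3)*18 = -5/3 + 6 = 13/3 ≈ 4.3333)
q(r) = 1
U = 13/3 (U = (13/3)*1 = 13/3 ≈ 4.3333)
Q = -2/3 (Q = -1 + (6 - 5*1)/3 = -1 + (6 - 5)/3 = -1 + (1/3)*1 = -1 + 1/3 = -2/3 ≈ -0.66667)
v(F) = 10/3 (v(F) = 13/3 - 1*1 = 13/3 - 1 = 10/3)
1/(v(Q) + B) = 1/(10/3 - 35842) = 1/(-107516/3) = -3/107516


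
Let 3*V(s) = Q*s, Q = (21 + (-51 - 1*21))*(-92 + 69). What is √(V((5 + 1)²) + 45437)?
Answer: √59513 ≈ 243.95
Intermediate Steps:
Q = 1173 (Q = (21 + (-51 - 21))*(-23) = (21 - 72)*(-23) = -51*(-23) = 1173)
V(s) = 391*s (V(s) = (1173*s)/3 = 391*s)
√(V((5 + 1)²) + 45437) = √(391*(5 + 1)² + 45437) = √(391*6² + 45437) = √(391*36 + 45437) = √(14076 + 45437) = √59513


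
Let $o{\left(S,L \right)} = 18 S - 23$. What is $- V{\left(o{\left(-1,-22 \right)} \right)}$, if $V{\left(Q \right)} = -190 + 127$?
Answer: $63$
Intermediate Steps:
$o{\left(S,L \right)} = -23 + 18 S$
$V{\left(Q \right)} = -63$
$- V{\left(o{\left(-1,-22 \right)} \right)} = \left(-1\right) \left(-63\right) = 63$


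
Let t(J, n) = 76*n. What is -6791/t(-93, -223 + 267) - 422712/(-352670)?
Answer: -490716521/589664240 ≈ -0.83220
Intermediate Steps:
-6791/t(-93, -223 + 267) - 422712/(-352670) = -6791*1/(76*(-223 + 267)) - 422712/(-352670) = -6791/(76*44) - 422712*(-1/352670) = -6791/3344 + 211356/176335 = -490716521/589664240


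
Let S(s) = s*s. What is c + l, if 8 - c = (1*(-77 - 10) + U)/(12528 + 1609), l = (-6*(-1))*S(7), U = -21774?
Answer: 4291235/14137 ≈ 303.55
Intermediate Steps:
S(s) = s²
l = 294 (l = -6*(-1)*7² = 6*49 = 294)
c = 134957/14137 (c = 8 - (1*(-77 - 10) - 21774)/(12528 + 1609) = 8 - (1*(-87) - 21774)/14137 = 8 - (-87 - 21774)/14137 = 8 - (-21861)/14137 = 8 - 1*(-21861/14137) = 8 + 21861/14137 = 134957/14137 ≈ 9.5464)
c + l = 134957/14137 + 294 = 4291235/14137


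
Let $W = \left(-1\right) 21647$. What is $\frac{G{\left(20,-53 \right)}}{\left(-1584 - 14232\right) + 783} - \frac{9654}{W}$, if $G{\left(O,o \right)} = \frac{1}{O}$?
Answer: $\frac{2902549993}{6508387020} \approx 0.44597$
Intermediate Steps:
$W = -21647$
$\frac{G{\left(20,-53 \right)}}{\left(-1584 - 14232\right) + 783} - \frac{9654}{W} = \frac{1}{20 \left(\left(-1584 - 14232\right) + 783\right)} - \frac{9654}{-21647} = \frac{1}{20 \left(-15816 + 783\right)} - - \frac{9654}{21647} = \frac{1}{20 \left(-15033\right)} + \frac{9654}{21647} = \frac{1}{20} \left(- \frac{1}{15033}\right) + \frac{9654}{21647} = - \frac{1}{300660} + \frac{9654}{21647} = \frac{2902549993}{6508387020}$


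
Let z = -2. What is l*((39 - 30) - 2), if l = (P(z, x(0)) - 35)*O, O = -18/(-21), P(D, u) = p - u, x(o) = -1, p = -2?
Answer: -216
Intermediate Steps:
P(D, u) = -2 - u
O = 6/7 (O = -18*(-1/21) = 6/7 ≈ 0.85714)
l = -216/7 (l = ((-2 - 1*(-1)) - 35)*(6/7) = ((-2 + 1) - 35)*(6/7) = (-1 - 35)*(6/7) = -36*6/7 = -216/7 ≈ -30.857)
l*((39 - 30) - 2) = -216*((39 - 30) - 2)/7 = -216*(9 - 2)/7 = -216/7*7 = -216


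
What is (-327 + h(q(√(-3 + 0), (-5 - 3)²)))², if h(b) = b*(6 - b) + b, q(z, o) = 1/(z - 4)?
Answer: (-2321987*I + 22452880*√3)/(-23*I + 208*√3) ≈ 1.0792e+5 + 444.48*I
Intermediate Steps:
q(z, o) = 1/(-4 + z)
h(b) = b + b*(6 - b)
(-327 + h(q(√(-3 + 0), (-5 - 3)²)))² = (-327 + (7 - 1/(-4 + √(-3 + 0)))/(-4 + √(-3 + 0)))² = (-327 + (7 - 1/(-4 + √(-3)))/(-4 + √(-3)))² = (-327 + (7 - 1/(-4 + I*√3))/(-4 + I*√3))²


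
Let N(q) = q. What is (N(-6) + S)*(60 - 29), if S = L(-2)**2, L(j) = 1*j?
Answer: -62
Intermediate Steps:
L(j) = j
S = 4 (S = (-2)**2 = 4)
(N(-6) + S)*(60 - 29) = (-6 + 4)*(60 - 29) = -2*31 = -62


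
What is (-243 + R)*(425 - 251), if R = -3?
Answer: -42804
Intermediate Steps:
(-243 + R)*(425 - 251) = (-243 - 3)*(425 - 251) = -246*174 = -42804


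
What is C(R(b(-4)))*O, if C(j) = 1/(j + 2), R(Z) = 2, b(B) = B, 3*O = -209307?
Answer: -69769/4 ≈ -17442.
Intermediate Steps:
O = -69769 (O = (1/3)*(-209307) = -69769)
C(j) = 1/(2 + j)
C(R(b(-4)))*O = -69769/(2 + 2) = -69769/4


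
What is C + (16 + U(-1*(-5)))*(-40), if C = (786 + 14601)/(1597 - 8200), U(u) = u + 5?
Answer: -2294169/2201 ≈ -1042.3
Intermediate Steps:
U(u) = 5 + u
C = -5129/2201 (C = 15387/(-6603) = 15387*(-1/6603) = -5129/2201 ≈ -2.3303)
C + (16 + U(-1*(-5)))*(-40) = -5129/2201 + (16 + (5 - 1*(-5)))*(-40) = -5129/2201 + (16 + (5 + 5))*(-40) = -5129/2201 + (16 + 10)*(-40) = -5129/2201 + 26*(-40) = -5129/2201 - 1040 = -2294169/2201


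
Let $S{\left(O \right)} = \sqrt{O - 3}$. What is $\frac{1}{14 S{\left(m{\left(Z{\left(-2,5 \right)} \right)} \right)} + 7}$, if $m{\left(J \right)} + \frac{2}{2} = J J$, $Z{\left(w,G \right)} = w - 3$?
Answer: $- \frac{1}{581} + \frac{2 \sqrt{21}}{581} \approx 0.014054$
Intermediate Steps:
$Z{\left(w,G \right)} = -3 + w$ ($Z{\left(w,G \right)} = w - 3 = -3 + w$)
$m{\left(J \right)} = -1 + J^{2}$ ($m{\left(J \right)} = -1 + J J = -1 + J^{2}$)
$S{\left(O \right)} = \sqrt{-3 + O}$
$\frac{1}{14 S{\left(m{\left(Z{\left(-2,5 \right)} \right)} \right)} + 7} = \frac{1}{14 \sqrt{-3 - \left(1 - \left(-3 - 2\right)^{2}\right)} + 7} = \frac{1}{14 \sqrt{-3 - \left(1 - \left(-5\right)^{2}\right)} + 7} = \frac{1}{14 \sqrt{-3 + \left(-1 + 25\right)} + 7} = \frac{1}{14 \sqrt{-3 + 24} + 7} = \frac{1}{14 \sqrt{21} + 7} = \frac{1}{7 + 14 \sqrt{21}}$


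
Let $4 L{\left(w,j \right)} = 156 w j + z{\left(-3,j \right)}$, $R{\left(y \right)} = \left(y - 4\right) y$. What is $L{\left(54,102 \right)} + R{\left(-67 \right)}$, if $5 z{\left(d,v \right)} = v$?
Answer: $\frac{2195741}{10} \approx 2.1957 \cdot 10^{5}$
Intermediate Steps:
$z{\left(d,v \right)} = \frac{v}{5}$
$R{\left(y \right)} = y \left(-4 + y\right)$ ($R{\left(y \right)} = \left(-4 + y\right) y = y \left(-4 + y\right)$)
$L{\left(w,j \right)} = \frac{j}{20} + 39 j w$ ($L{\left(w,j \right)} = \frac{156 w j + \frac{j}{5}}{4} = \frac{156 j w + \frac{j}{5}}{4} = \frac{\frac{j}{5} + 156 j w}{4} = \frac{j}{20} + 39 j w$)
$L{\left(54,102 \right)} + R{\left(-67 \right)} = \frac{1}{20} \cdot 102 \left(1 + 780 \cdot 54\right) - 67 \left(-4 - 67\right) = \frac{1}{20} \cdot 102 \left(1 + 42120\right) - -4757 = \frac{1}{20} \cdot 102 \cdot 42121 + 4757 = \frac{2148171}{10} + 4757 = \frac{2195741}{10}$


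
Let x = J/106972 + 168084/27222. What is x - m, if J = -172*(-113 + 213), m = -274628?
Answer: 33322166321650/121332991 ≈ 2.7463e+5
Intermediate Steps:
J = -17200 (J = -172*100 = -17200)
x = 729669302/121332991 (x = -17200/106972 + 168084/27222 = -17200*1/106972 + 168084*(1/27222) = -4300/26743 + 28014/4537 = 729669302/121332991 ≈ 6.0138)
x - m = 729669302/121332991 - 1*(-274628) = 729669302/121332991 + 274628 = 33322166321650/121332991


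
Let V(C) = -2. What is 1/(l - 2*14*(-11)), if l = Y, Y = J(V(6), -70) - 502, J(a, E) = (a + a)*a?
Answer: -1/186 ≈ -0.0053763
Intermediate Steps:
J(a, E) = 2*a² (J(a, E) = (2*a)*a = 2*a²)
Y = -494 (Y = 2*(-2)² - 502 = 2*4 - 502 = 8 - 502 = -494)
l = -494
1/(l - 2*14*(-11)) = 1/(-494 - 2*14*(-11)) = 1/(-494 - 28*(-11)) = 1/(-494 + 308) = 1/(-186) = -1/186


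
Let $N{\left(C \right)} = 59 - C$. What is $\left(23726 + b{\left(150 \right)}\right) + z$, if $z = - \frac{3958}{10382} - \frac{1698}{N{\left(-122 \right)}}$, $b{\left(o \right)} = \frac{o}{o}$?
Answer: $\frac{22284028600}{939571} \approx 23717.0$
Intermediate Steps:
$b{\left(o \right)} = 1$
$z = - \frac{9172517}{939571}$ ($z = - \frac{3958}{10382} - \frac{1698}{59 - -122} = \left(-3958\right) \frac{1}{10382} - \frac{1698}{59 + 122} = - \frac{1979}{5191} - \frac{1698}{181} = - \frac{9172517}{939571} \approx -9.7625$)
$\left(23726 + b{\left(150 \right)}\right) + z = \left(23726 + 1\right) - \frac{9172517}{939571} = 23727 - \frac{9172517}{939571} = \frac{22284028600}{939571}$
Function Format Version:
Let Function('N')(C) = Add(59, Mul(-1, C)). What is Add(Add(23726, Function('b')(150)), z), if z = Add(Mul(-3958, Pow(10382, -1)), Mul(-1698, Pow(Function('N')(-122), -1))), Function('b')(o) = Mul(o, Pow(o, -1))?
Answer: Rational(22284028600, 939571) ≈ 23717.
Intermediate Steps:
Function('b')(o) = 1
z = Rational(-9172517, 939571) (z = Add(Mul(-3958, Pow(10382, -1)), Mul(-1698, Pow(Add(59, Mul(-1, -122)), -1))) = Add(Mul(-3958, Rational(1, 10382)), Mul(-1698, Pow(Add(59, 122), -1))) = Add(Rational(-1979, 5191), Mul(-1698, Pow(181, -1))) = Add(Rational(-1979, 5191), Mul(-1698, Rational(1, 181))) = Add(Rational(-1979, 5191), Rational(-1698, 181)) = Rational(-9172517, 939571) ≈ -9.7625)
Add(Add(23726, Function('b')(150)), z) = Add(Add(23726, 1), Rational(-9172517, 939571)) = Add(23727, Rational(-9172517, 939571)) = Rational(22284028600, 939571)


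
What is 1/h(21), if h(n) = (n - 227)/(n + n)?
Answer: -21/103 ≈ -0.20388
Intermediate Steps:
h(n) = (-227 + n)/(2*n) (h(n) = (-227 + n)/((2*n)) = (-227 + n)*(1/(2*n)) = (-227 + n)/(2*n))
1/h(21) = 1/((½)*(-227 + 21)/21) = 1/((½)*(1/21)*(-206)) = 1/(-103/21) = -21/103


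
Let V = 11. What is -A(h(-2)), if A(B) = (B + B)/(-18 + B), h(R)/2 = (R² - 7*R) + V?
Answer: -29/10 ≈ -2.9000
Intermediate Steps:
h(R) = 22 - 14*R + 2*R² (h(R) = 2*((R² - 7*R) + 11) = 2*(11 + R² - 7*R) = 22 - 14*R + 2*R²)
A(B) = 2*B/(-18 + B) (A(B) = (2*B)/(-18 + B) = 2*B/(-18 + B))
-A(h(-2)) = -2*(22 - 14*(-2) + 2*(-2)²)/(-18 + (22 - 14*(-2) + 2*(-2)²)) = -2*(22 + 28 + 2*4)/(-18 + (22 + 28 + 2*4)) = -2*(22 + 28 + 8)/(-18 + (22 + 28 + 8)) = -2*58/(-18 + 58) = -2*58/40 = -1*29/10 = -29/10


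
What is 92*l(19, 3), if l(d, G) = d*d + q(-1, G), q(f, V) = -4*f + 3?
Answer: 33856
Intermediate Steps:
q(f, V) = 3 - 4*f
l(d, G) = 7 + d² (l(d, G) = d*d + (3 - 4*(-1)) = d² + (3 + 4) = d² + 7 = 7 + d²)
92*l(19, 3) = 92*(7 + 19²) = 92*(7 + 361) = 92*368 = 33856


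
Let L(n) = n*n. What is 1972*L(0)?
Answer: 0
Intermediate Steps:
L(n) = n**2
1972*L(0) = 1972*0**2 = 1972*0 = 0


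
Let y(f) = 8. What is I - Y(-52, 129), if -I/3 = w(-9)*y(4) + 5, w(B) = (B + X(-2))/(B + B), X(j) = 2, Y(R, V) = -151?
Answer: 380/3 ≈ 126.67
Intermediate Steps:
w(B) = (2 + B)/(2*B) (w(B) = (B + 2)/(B + B) = (2 + B)/((2*B)) = (2 + B)*(1/(2*B)) = (2 + B)/(2*B))
I = -73/3 (I = -3*(((½)*(2 - 9)/(-9))*8 + 5) = -3*(((½)*(-⅑)*(-7))*8 + 5) = -3*((7/18)*8 + 5) = -3*(28/9 + 5) = -3*73/9 = -73/3 ≈ -24.333)
I - Y(-52, 129) = -73/3 - 1*(-151) = -73/3 + 151 = 380/3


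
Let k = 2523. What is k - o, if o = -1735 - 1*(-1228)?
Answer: 3030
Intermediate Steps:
o = -507 (o = -1735 + 1228 = -507)
k - o = 2523 - 1*(-507) = 2523 + 507 = 3030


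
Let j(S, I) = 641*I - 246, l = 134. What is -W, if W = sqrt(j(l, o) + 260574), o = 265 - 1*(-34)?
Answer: -sqrt(451987) ≈ -672.30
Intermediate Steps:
o = 299 (o = 265 + 34 = 299)
j(S, I) = -246 + 641*I
W = sqrt(451987) (W = sqrt((-246 + 641*299) + 260574) = sqrt((-246 + 191659) + 260574) = sqrt(191413 + 260574) = sqrt(451987) ≈ 672.30)
-W = -sqrt(451987)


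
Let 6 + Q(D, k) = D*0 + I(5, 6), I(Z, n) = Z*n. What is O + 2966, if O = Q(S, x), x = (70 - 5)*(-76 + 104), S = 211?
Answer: 2990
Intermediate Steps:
x = 1820 (x = 65*28 = 1820)
Q(D, k) = 24 (Q(D, k) = -6 + (D*0 + 5*6) = -6 + (0 + 30) = -6 + 30 = 24)
O = 24
O + 2966 = 24 + 2966 = 2990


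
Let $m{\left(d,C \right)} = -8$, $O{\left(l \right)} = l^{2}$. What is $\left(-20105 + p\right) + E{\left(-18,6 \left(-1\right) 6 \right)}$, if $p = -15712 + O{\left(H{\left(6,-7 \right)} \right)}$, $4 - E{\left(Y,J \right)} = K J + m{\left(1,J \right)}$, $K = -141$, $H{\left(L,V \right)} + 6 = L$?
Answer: $-40881$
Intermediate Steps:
$H{\left(L,V \right)} = -6 + L$
$E{\left(Y,J \right)} = 12 + 141 J$ ($E{\left(Y,J \right)} = 4 - \left(- 141 J - 8\right) = 4 - \left(-8 - 141 J\right) = 4 + \left(8 + 141 J\right) = 12 + 141 J$)
$p = -15712$ ($p = -15712 + \left(-6 + 6\right)^{2} = -15712 + 0^{2} = -15712 + 0 = -15712$)
$\left(-20105 + p\right) + E{\left(-18,6 \left(-1\right) 6 \right)} = \left(-20105 - 15712\right) + \left(12 + 141 \cdot 6 \left(-1\right) 6\right) = -35817 + \left(12 + 141 \left(\left(-6\right) 6\right)\right) = -35817 + \left(12 + 141 \left(-36\right)\right) = -35817 + \left(12 - 5076\right) = -35817 - 5064 = -40881$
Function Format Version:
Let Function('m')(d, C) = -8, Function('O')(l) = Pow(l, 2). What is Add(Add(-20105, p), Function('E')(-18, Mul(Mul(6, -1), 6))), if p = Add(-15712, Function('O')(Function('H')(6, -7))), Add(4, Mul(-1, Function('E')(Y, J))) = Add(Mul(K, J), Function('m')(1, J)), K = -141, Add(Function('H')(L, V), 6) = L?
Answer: -40881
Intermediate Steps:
Function('H')(L, V) = Add(-6, L)
Function('E')(Y, J) = Add(12, Mul(141, J)) (Function('E')(Y, J) = Add(4, Mul(-1, Add(Mul(-141, J), -8))) = Add(4, Mul(-1, Add(-8, Mul(-141, J)))) = Add(4, Add(8, Mul(141, J))) = Add(12, Mul(141, J)))
p = -15712 (p = Add(-15712, Pow(Add(-6, 6), 2)) = Add(-15712, Pow(0, 2)) = Add(-15712, 0) = -15712)
Add(Add(-20105, p), Function('E')(-18, Mul(Mul(6, -1), 6))) = Add(Add(-20105, -15712), Add(12, Mul(141, Mul(Mul(6, -1), 6)))) = Add(-35817, Add(12, Mul(141, Mul(-6, 6)))) = Add(-35817, Add(12, Mul(141, -36))) = Add(-35817, Add(12, -5076)) = Add(-35817, -5064) = -40881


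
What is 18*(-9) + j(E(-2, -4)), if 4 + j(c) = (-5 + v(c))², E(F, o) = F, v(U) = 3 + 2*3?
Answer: -150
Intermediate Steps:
v(U) = 9 (v(U) = 3 + 6 = 9)
j(c) = 12 (j(c) = -4 + (-5 + 9)² = -4 + 4² = -4 + 16 = 12)
18*(-9) + j(E(-2, -4)) = 18*(-9) + 12 = -162 + 12 = -150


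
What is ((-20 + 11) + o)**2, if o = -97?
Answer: 11236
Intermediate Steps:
((-20 + 11) + o)**2 = ((-20 + 11) - 97)**2 = (-9 - 97)**2 = (-106)**2 = 11236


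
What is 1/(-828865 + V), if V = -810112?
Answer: -1/1638977 ≈ -6.1014e-7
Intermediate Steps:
1/(-828865 + V) = 1/(-828865 - 810112) = 1/(-1638977) = -1/1638977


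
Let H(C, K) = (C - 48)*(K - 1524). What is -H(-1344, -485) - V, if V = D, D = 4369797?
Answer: -7166325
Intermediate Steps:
H(C, K) = (-1524 + K)*(-48 + C) (H(C, K) = (-48 + C)*(-1524 + K) = (-1524 + K)*(-48 + C))
V = 4369797
-H(-1344, -485) - V = -(73152 - 1524*(-1344) - 48*(-485) - 1344*(-485)) - 1*4369797 = -(73152 + 2048256 + 23280 + 651840) - 4369797 = -1*2796528 - 4369797 = -2796528 - 4369797 = -7166325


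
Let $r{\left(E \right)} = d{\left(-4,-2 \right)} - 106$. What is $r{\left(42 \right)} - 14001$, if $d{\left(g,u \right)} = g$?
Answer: $-14111$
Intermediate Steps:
$r{\left(E \right)} = -110$ ($r{\left(E \right)} = -4 - 106 = -110$)
$r{\left(42 \right)} - 14001 = -110 - 14001 = -14111$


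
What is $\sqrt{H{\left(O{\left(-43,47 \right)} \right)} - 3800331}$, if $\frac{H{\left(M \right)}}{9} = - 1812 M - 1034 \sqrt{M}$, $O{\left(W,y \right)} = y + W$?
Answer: $15 i \sqrt{17263} \approx 1970.8 i$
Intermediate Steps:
$O{\left(W,y \right)} = W + y$
$H{\left(M \right)} = - 16308 M - 9306 \sqrt{M}$ ($H{\left(M \right)} = 9 \left(- 1812 M - 1034 \sqrt{M}\right) = - 16308 M - 9306 \sqrt{M}$)
$\sqrt{H{\left(O{\left(-43,47 \right)} \right)} - 3800331} = \sqrt{\left(- 16308 \left(-43 + 47\right) - 9306 \sqrt{-43 + 47}\right) - 3800331} = \sqrt{\left(\left(-16308\right) 4 - 9306 \sqrt{4}\right) - 3800331} = \sqrt{\left(-65232 - 18612\right) - 3800331} = \sqrt{-83844 - 3800331} = \sqrt{-3884175} = 15 i \sqrt{17263}$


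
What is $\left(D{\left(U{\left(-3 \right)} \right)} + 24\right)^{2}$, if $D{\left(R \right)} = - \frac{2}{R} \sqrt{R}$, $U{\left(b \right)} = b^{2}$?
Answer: $\frac{4900}{9} \approx 544.44$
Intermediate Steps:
$D{\left(R \right)} = - \frac{2}{\sqrt{R}}$
$\left(D{\left(U{\left(-3 \right)} \right)} + 24\right)^{2} = \left(- \frac{2}{3} + 24\right)^{2} = \left(\frac{70}{3}\right)^{2} = \frac{4900}{9}$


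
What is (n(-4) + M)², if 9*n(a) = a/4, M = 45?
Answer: 163216/81 ≈ 2015.0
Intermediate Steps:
n(a) = a/36 (n(a) = (a/4)/9 = a/36)
(n(-4) + M)² = ((1/36)*(-4) + 45)² = (-⅑ + 45)² = (404/9)² = 163216/81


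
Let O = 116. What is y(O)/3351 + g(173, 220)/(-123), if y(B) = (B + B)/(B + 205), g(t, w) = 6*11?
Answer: -23655250/44102511 ≈ -0.53637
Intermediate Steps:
g(t, w) = 66
y(B) = 2*B/(205 + B) (y(B) = (2*B)/(205 + B) = 2*B/(205 + B))
y(O)/3351 + g(173, 220)/(-123) = (2*116/(205 + 116))/3351 + 66/(-123) = (2*116/321)*(1/3351) + 66*(-1/123) = (2*116*(1/321))*(1/3351) - 22/41 = (232/321)*(1/3351) - 22/41 = 232/1075671 - 22/41 = -23655250/44102511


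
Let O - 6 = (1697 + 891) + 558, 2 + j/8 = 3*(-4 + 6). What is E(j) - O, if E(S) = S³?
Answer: 29616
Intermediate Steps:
j = 32 (j = -16 + 8*(3*(-4 + 6)) = -16 + 8*(3*2) = -16 + 8*6 = -16 + 48 = 32)
O = 3152 (O = 6 + ((1697 + 891) + 558) = 6 + (2588 + 558) = 6 + 3146 = 3152)
E(j) - O = 32³ - 1*3152 = 32768 - 3152 = 29616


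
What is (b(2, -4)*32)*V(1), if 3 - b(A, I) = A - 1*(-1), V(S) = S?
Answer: 0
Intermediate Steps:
b(A, I) = 2 - A (b(A, I) = 3 - (A - 1*(-1)) = 3 - (A + 1) = 3 - (1 + A) = 3 + (-1 - A) = 2 - A)
(b(2, -4)*32)*V(1) = ((2 - 1*2)*32)*1 = ((2 - 2)*32)*1 = (0*32)*1 = 0*1 = 0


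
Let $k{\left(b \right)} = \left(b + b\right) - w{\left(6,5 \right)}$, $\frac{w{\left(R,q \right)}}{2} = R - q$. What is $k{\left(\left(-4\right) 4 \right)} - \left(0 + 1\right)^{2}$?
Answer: $-35$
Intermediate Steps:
$w{\left(R,q \right)} = - 2 q + 2 R$ ($w{\left(R,q \right)} = 2 \left(R - q\right) = - 2 q + 2 R$)
$k{\left(b \right)} = -2 + 2 b$ ($k{\left(b \right)} = \left(b + b\right) - \left(\left(-2\right) 5 + 2 \cdot 6\right) = 2 b - \left(-10 + 12\right) = 2 b - 2 = -2 + 2 b$)
$k{\left(\left(-4\right) 4 \right)} - \left(0 + 1\right)^{2} = \left(-2 + 2 \left(\left(-4\right) 4\right)\right) - \left(0 + 1\right)^{2} = \left(-2 + 2 \left(-16\right)\right) - 1^{2} = \left(-2 - 32\right) - 1 = -34 - 1 = -35$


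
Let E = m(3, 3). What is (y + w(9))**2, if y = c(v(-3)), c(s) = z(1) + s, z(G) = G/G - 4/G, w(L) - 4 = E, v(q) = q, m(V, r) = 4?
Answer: 4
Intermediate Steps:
E = 4
w(L) = 8 (w(L) = 4 + 4 = 8)
z(G) = 1 - 4/G
c(s) = -3 + s (c(s) = (-4 + 1)/1 + s = 1*(-3) + s = -3 + s)
y = -6 (y = -3 - 3 = -6)
(y + w(9))**2 = (-6 + 8)**2 = 2**2 = 4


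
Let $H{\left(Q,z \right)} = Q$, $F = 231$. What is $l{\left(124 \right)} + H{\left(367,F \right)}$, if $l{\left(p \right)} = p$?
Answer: $491$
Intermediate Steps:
$l{\left(124 \right)} + H{\left(367,F \right)} = 124 + 367 = 491$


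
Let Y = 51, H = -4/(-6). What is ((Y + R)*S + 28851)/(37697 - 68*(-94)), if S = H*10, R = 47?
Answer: 88513/132267 ≈ 0.66920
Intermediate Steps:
H = ⅔ (H = -4*(-⅙) = ⅔ ≈ 0.66667)
S = 20/3 (S = (⅔)*10 = 20/3 ≈ 6.6667)
((Y + R)*S + 28851)/(37697 - 68*(-94)) = ((51 + 47)*(20/3) + 28851)/(37697 - 68*(-94)) = (98*(20/3) + 28851)/(37697 + 6392) = (1960/3 + 28851)/44089 = (88513/3)*(1/44089) = 88513/132267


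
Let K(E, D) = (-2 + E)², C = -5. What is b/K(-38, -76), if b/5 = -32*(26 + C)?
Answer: -21/10 ≈ -2.1000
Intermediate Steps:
b = -3360 (b = 5*(-32*(26 - 5)) = 5*(-32*21) = 5*(-672) = -3360)
b/K(-38, -76) = -3360/(-2 - 38)² = -3360/((-40)²) = -3360/1600 = -3360*1/1600 = -21/10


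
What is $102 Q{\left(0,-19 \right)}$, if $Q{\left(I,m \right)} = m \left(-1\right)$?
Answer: $1938$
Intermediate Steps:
$Q{\left(I,m \right)} = - m$
$102 Q{\left(0,-19 \right)} = 102 \left(\left(-1\right) \left(-19\right)\right) = 102 \cdot 19 = 1938$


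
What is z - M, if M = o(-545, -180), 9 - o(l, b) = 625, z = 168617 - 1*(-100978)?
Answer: 270211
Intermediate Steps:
z = 269595 (z = 168617 + 100978 = 269595)
o(l, b) = -616 (o(l, b) = 9 - 1*625 = 9 - 625 = -616)
M = -616
z - M = 269595 - 1*(-616) = 269595 + 616 = 270211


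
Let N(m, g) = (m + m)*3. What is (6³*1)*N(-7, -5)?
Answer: -9072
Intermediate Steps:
N(m, g) = 6*m (N(m, g) = (2*m)*3 = 6*m)
(6³*1)*N(-7, -5) = (6³*1)*(6*(-7)) = (216*1)*(-42) = 216*(-42) = -9072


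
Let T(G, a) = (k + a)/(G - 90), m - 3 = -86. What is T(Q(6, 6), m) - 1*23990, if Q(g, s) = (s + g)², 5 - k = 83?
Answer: -1295621/54 ≈ -23993.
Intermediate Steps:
m = -83 (m = 3 - 86 = -83)
k = -78 (k = 5 - 1*83 = 5 - 83 = -78)
Q(g, s) = (g + s)²
T(G, a) = (-78 + a)/(-90 + G) (T(G, a) = (-78 + a)/(G - 90) = (-78 + a)/(-90 + G))
T(Q(6, 6), m) - 1*23990 = (-78 - 83)/(-90 + (6 + 6)²) - 1*23990 = -161/(-90 + 12²) - 23990 = -161/(-90 + 144) - 23990 = -161/54 - 23990 = -1295621/54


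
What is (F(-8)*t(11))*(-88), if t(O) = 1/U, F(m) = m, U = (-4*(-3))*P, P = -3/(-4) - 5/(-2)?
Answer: 704/39 ≈ 18.051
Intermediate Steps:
P = 13/4 (P = -3*(-¼) - 5*(-½) = ¾ + 5/2 = 13/4 ≈ 3.2500)
U = 39 (U = -4*(-3)*(13/4) = 12*(13/4) = 39)
t(O) = 1/39
(F(-8)*t(11))*(-88) = -8*1/39*(-88) = -8/39*(-88) = 704/39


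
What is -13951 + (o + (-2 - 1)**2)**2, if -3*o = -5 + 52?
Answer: -125159/9 ≈ -13907.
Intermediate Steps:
o = -47/3 (o = -(-5 + 52)/3 = -1/3*47 = -47/3 ≈ -15.667)
-13951 + (o + (-2 - 1)**2)**2 = -13951 + (-47/3 + (-2 - 1)**2)**2 = -13951 + (-47/3 + (-3)**2)**2 = -13951 + (-47/3 + 9)**2 = -13951 + (-20/3)**2 = -13951 + 400/9 = -125159/9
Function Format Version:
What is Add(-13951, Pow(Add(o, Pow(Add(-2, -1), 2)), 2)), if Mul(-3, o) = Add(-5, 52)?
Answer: Rational(-125159, 9) ≈ -13907.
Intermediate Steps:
o = Rational(-47, 3) (o = Mul(Rational(-1, 3), Add(-5, 52)) = Mul(Rational(-1, 3), 47) = Rational(-47, 3) ≈ -15.667)
Add(-13951, Pow(Add(o, Pow(Add(-2, -1), 2)), 2)) = Add(-13951, Pow(Add(Rational(-47, 3), Pow(Add(-2, -1), 2)), 2)) = Add(-13951, Pow(Add(Rational(-47, 3), Pow(-3, 2)), 2)) = Add(-13951, Pow(Add(Rational(-47, 3), 9), 2)) = Add(-13951, Pow(Rational(-20, 3), 2)) = Add(-13951, Rational(400, 9)) = Rational(-125159, 9)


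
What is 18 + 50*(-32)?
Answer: -1582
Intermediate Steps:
18 + 50*(-32) = 18 - 1600 = -1582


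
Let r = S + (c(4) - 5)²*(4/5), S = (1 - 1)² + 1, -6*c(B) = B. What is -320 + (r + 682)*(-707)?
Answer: -22561337/45 ≈ -5.0136e+5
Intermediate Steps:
c(B) = -B/6
S = 1 (S = 0² + 1 = 0 + 1 = 1)
r = 1201/45 (r = 1 + (-⅙*4 - 5)²*(4/5) = 1 + (-⅔ - 5)²*(4*(⅕)) = 1 + (-17/3)²*(⅘) = 1 + (289/9)*(⅘) = 1 + 1156/45 = 1201/45 ≈ 26.689)
-320 + (r + 682)*(-707) = -320 + (1201/45 + 682)*(-707) = -320 + (31891/45)*(-707) = -320 - 22546937/45 = -22561337/45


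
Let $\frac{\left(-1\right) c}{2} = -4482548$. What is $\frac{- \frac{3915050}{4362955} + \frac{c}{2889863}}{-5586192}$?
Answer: $- \frac{308892803117}{782584671905321352} \approx -3.9471 \cdot 10^{-7}$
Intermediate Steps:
$c = 8965096$ ($c = \left(-2\right) \left(-4482548\right) = 8965096$)
$\frac{- \frac{3915050}{4362955} + \frac{c}{2889863}}{-5586192} = \frac{- \frac{3915050}{4362955} + \frac{8965096}{2889863}}{-5586192} = \left(\left(-3915050\right) \frac{1}{4362955} + 8965096 \cdot \frac{1}{2889863}\right) \left(- \frac{1}{5586192}\right) = \left(- \frac{783010}{872591} + \frac{8965096}{2889863}\right) \left(- \frac{1}{5586192}\right) = \frac{5560070456106}{2521668445033} \left(- \frac{1}{5586192}\right) = - \frac{308892803117}{782584671905321352}$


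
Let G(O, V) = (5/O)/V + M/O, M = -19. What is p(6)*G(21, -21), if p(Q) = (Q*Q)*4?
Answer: -6464/49 ≈ -131.92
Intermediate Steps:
G(O, V) = -19/O + 5/(O*V) (G(O, V) = (5/O)/V - 19/O = 5/(O*V) - 19/O = -19/O + 5/(O*V))
p(Q) = 4*Q² (p(Q) = Q²*4 = 4*Q²)
p(6)*G(21, -21) = (4*6²)*((5 - 19*(-21))/(21*(-21))) = (4*36)*((1/21)*(-1/21)*(5 + 399)) = 144*((1/21)*(-1/21)*404) = 144*(-404/441) = -6464/49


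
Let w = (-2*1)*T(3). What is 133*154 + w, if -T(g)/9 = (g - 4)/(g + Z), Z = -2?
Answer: 20464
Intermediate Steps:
T(g) = -9*(-4 + g)/(-2 + g) (T(g) = -9*(g - 4)/(g - 2) = -9*(-4 + g)/(-2 + g))
w = -18 (w = (-2*1)*(9*(4 - 1*3)/(-2 + 3)) = -18*(4 - 3)/1 = -18 ≈ -18.000)
133*154 + w = 133*154 - 18 = 20482 - 18 = 20464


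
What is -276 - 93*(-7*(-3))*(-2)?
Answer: 3630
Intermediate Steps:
-276 - 93*(-7*(-3))*(-2) = -276 - 1953*(-2) = -276 - 93*(-42) = -276 + 3906 = 3630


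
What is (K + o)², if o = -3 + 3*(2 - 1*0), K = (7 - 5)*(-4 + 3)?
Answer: 1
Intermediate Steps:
K = -2 (K = 2*(-1) = -2)
o = 3 (o = -3 + 3*(2 + 0) = -3 + 3*2 = -3 + 6 = 3)
(K + o)² = (-2 + 3)² = 1² = 1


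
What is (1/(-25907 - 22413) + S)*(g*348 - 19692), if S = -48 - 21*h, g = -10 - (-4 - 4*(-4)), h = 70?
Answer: 501492315957/12080 ≈ 4.1514e+7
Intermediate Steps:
g = -22 (g = -10 - (-4 + 16) = -10 - 1*12 = -10 - 12 = -22)
S = -1518 (S = -48 - 21*70 = -48 - 1470 = -1518)
(1/(-25907 - 22413) + S)*(g*348 - 19692) = (1/(-25907 - 22413) - 1518)*(-22*348 - 19692) = (1/(-48320) - 1518)*(-7656 - 19692) = (-1/48320 - 1518)*(-27348) = -73349761/48320*(-27348) = 501492315957/12080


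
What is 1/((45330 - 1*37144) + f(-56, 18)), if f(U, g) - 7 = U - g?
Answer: 1/8119 ≈ 0.00012317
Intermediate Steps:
f(U, g) = 7 + U - g (f(U, g) = 7 + (U - g) = 7 + U - g)
1/((45330 - 1*37144) + f(-56, 18)) = 1/((45330 - 1*37144) + (7 - 56 - 1*18)) = 1/((45330 - 37144) + (7 - 56 - 18)) = 1/(8186 - 67) = 1/8119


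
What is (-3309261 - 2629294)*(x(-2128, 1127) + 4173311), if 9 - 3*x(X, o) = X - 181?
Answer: -74364076287305/3 ≈ -2.4788e+13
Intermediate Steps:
x(X, o) = 190/3 - X/3 (x(X, o) = 3 - (X - 181)/3 = 3 - (-181 + X)/3 = 3 + (181/3 - X/3) = 190/3 - X/3)
(-3309261 - 2629294)*(x(-2128, 1127) + 4173311) = (-3309261 - 2629294)*((190/3 - 1/3*(-2128)) + 4173311) = -5938555*((190/3 + 2128/3) + 4173311) = -5938555*(2318/3 + 4173311) = -5938555*12522251/3 = -74364076287305/3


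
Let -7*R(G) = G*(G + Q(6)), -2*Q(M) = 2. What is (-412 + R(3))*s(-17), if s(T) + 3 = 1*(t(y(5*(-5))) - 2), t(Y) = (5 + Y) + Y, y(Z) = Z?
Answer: 144500/7 ≈ 20643.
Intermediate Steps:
Q(M) = -1 (Q(M) = -½*2 = -1)
t(Y) = 5 + 2*Y
R(G) = -G*(-1 + G)/7 (R(G) = -G*(G - 1)/7 = -G*(-1 + G)/7)
s(T) = -50 (s(T) = -3 + 1*((5 + 2*(5*(-5))) - 2) = -3 + 1*((5 + 2*(-25)) - 2) = -3 + 1*((5 - 50) - 2) = -3 + 1*(-45 - 2) = -3 + 1*(-47) = -3 - 47 = -50)
(-412 + R(3))*s(-17) = (-412 + (⅐)*3*(1 - 1*3))*(-50) = (-412 + (⅐)*3*(1 - 3))*(-50) = (-412 + (⅐)*3*(-2))*(-50) = (-412 - 6/7)*(-50) = -2890/7*(-50) = 144500/7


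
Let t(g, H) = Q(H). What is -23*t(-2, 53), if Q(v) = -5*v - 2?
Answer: 6141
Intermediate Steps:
Q(v) = -2 - 5*v
t(g, H) = -2 - 5*H
-23*t(-2, 53) = -23*(-2 - 5*53) = -23*(-2 - 265) = -23*(-267) = 6141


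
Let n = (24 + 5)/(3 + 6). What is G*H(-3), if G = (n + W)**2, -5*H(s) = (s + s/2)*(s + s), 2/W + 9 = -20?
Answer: -677329/12615 ≈ -53.692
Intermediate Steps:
n = 29/9 ≈ 3.2222
W = -2/29 (W = 2/(-9 - 20) = 2/(-29) = 2*(-1/29) = -2/29 ≈ -0.068966)
H(s) = -3*s**2/5 (H(s) = -(s + s/2)*(s + s)/5 = -(s + s*(1/2))*2*s/5 = -(s + s/2)*2*s/5 = -3*s/2*2*s/5 = -3*s**2/5)
G = 677329/68121 (G = (29/9 - 2/29)**2 = (823/261)**2 = 677329/68121 ≈ 9.9430)
G*H(-3) = 677329*(-3/5*(-3)**2)/68121 = 677329*(-3/5*9)/68121 = (677329/68121)*(-27/5) = -677329/12615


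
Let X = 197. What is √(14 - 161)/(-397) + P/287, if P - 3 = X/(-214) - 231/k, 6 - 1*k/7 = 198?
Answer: 15417/1965376 - 7*I*√3/397 ≈ 0.0078443 - 0.03054*I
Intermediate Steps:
k = -1344 (k = 42 - 7*198 = 42 - 1386 = -1344)
P = 15417/6848 (P = 3 + (197/(-214) - 231/(-1344)) = 3 + (197*(-1/214) - 231*(-1/1344)) = 3 + (-197/214 + 11/64) = 3 - 5127/6848 = 15417/6848 ≈ 2.2513)
√(14 - 161)/(-397) + P/287 = √(14 - 161)/(-397) + (15417/6848)/287 = √(-147)*(-1/397) + (15417/6848)*(1/287) = (7*I*√3)*(-1/397) + 15417/1965376 = -7*I*√3/397 + 15417/1965376 = 15417/1965376 - 7*I*√3/397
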